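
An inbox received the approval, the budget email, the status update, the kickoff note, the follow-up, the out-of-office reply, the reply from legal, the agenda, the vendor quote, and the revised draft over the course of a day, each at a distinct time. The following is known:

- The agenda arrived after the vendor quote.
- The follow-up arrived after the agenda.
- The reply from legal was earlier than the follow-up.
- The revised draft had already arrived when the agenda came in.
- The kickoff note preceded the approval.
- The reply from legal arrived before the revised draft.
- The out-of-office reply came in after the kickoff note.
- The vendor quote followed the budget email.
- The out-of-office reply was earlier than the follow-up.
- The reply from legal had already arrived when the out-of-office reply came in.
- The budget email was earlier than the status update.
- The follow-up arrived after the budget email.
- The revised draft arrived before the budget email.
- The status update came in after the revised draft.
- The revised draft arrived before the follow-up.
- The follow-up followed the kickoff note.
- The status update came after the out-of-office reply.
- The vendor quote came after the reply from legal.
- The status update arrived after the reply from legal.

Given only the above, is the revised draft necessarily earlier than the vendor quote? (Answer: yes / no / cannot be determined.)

Chain the constraints: the revised draft → the budget email → the vendor quote. Each link is directly stated, so the revised draft comes before the vendor quote.

yes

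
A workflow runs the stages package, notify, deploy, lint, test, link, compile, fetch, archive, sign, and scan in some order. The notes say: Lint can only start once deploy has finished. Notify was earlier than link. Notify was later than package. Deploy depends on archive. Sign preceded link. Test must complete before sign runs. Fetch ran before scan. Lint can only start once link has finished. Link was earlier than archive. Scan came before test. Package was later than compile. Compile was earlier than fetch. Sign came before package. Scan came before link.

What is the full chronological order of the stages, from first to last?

The constraints fix every adjacent pair, so only one ordering works:
compile → fetch → scan → test → sign → package → notify → link → archive → deploy → lint.

compile, fetch, scan, test, sign, package, notify, link, archive, deploy, lint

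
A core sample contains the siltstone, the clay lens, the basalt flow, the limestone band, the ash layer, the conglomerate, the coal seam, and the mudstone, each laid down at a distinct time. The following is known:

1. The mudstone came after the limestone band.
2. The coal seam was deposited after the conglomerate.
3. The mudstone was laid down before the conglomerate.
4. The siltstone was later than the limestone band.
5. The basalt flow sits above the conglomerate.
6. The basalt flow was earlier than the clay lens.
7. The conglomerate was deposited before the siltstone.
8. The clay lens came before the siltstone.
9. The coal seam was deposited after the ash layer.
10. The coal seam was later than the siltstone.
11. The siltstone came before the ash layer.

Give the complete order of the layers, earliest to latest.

The constraints fix every adjacent pair, so only one ordering works:
the limestone band → the mudstone → the conglomerate → the basalt flow → the clay lens → the siltstone → the ash layer → the coal seam.

the limestone band, the mudstone, the conglomerate, the basalt flow, the clay lens, the siltstone, the ash layer, the coal seam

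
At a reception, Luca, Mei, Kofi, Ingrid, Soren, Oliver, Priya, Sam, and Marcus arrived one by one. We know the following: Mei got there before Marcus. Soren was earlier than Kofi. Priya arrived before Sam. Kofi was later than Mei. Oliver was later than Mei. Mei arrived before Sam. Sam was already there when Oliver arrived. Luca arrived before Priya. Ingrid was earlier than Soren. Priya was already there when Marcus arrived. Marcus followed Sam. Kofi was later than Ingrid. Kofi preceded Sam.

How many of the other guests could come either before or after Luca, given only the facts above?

Forced after Luca: Marcus, Oliver, Priya, and Sam.
That leaves Ingrid, Kofi, Mei, and Soren with no forced order relative to Luca — 4.

4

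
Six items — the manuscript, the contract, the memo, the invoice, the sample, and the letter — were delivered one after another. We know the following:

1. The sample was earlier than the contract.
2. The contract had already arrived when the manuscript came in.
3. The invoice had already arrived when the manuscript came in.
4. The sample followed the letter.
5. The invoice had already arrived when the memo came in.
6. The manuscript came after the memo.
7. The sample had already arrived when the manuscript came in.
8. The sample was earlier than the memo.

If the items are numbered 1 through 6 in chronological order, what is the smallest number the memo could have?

The invoice, the letter, and the sample must all come before the memo — 3 forced predecessors.
Nothing else is forced ahead of the memo, so its earliest slot is position 3 + 1 = 4.

4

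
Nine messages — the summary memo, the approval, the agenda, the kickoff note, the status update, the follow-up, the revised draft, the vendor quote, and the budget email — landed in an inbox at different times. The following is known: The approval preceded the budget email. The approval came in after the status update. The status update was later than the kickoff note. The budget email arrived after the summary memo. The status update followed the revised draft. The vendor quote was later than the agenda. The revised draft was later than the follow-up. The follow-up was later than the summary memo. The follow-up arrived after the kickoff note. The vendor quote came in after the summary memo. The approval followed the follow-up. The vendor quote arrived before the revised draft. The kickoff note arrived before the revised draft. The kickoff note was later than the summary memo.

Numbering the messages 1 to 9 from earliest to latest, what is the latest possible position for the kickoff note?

4

The kickoff note must come before the approval, the budget email, the follow-up, the revised draft, and the status update — 5 messages forced after it.
Everything else can be placed before the kickoff note in some valid order, so the kickoff note can sit as late as position 9 − 5 = 4.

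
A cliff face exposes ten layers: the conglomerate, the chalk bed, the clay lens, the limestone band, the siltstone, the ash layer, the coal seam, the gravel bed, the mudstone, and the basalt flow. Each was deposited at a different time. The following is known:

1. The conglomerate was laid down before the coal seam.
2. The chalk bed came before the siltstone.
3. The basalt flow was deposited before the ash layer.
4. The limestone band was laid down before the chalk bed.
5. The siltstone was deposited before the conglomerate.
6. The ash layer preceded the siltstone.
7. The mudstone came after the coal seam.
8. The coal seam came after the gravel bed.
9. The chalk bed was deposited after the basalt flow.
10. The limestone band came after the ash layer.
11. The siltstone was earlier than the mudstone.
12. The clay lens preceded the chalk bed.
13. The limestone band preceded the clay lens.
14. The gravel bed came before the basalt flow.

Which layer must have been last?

the mudstone

Every other layer has a chain of constraints placing it before the mudstone, so the mudstone is last.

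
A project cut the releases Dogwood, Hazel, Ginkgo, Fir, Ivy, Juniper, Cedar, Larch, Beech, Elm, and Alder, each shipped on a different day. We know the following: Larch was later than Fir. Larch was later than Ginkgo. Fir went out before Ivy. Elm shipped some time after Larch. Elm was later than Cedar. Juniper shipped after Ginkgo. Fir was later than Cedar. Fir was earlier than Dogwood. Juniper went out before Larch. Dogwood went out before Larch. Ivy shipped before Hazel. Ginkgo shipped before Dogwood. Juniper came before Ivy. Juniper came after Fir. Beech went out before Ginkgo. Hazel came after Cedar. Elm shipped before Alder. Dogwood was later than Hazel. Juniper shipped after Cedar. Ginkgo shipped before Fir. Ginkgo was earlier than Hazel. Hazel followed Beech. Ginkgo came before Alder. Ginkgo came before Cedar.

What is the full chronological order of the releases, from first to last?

The constraints fix every adjacent pair, so only one ordering works:
Beech → Ginkgo → Cedar → Fir → Juniper → Ivy → Hazel → Dogwood → Larch → Elm → Alder.

Beech, Ginkgo, Cedar, Fir, Juniper, Ivy, Hazel, Dogwood, Larch, Elm, Alder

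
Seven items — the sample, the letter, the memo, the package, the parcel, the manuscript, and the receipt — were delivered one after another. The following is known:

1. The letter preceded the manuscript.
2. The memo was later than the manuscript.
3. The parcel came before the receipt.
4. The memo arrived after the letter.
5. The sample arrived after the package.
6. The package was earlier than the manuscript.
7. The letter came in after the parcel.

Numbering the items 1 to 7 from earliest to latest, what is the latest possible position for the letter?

The letter must come before the manuscript and the memo — 2 items forced after it.
Everything else can be placed before the letter in some valid order, so the letter can sit as late as position 7 − 2 = 5.

5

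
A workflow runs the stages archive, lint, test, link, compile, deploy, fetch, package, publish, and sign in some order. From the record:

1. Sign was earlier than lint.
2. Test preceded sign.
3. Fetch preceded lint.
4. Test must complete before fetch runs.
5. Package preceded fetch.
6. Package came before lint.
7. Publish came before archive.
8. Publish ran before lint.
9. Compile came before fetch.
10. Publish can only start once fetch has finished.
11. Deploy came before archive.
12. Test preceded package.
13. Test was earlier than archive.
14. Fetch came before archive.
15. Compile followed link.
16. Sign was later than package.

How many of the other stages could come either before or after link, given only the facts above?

4

Forced after link: archive, compile, fetch, lint, and publish.
That leaves deploy, package, sign, and test with no forced order relative to link — 4.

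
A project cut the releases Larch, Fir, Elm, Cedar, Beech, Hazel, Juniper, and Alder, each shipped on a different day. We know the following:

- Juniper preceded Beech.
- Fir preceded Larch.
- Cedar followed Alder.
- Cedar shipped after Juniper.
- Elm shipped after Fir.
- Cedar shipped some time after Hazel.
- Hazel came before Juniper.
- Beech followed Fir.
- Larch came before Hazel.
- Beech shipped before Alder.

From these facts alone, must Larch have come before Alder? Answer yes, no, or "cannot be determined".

yes

Chain the constraints: Larch → Hazel → Juniper → Beech → Alder. Each link is directly stated, so Larch comes before Alder.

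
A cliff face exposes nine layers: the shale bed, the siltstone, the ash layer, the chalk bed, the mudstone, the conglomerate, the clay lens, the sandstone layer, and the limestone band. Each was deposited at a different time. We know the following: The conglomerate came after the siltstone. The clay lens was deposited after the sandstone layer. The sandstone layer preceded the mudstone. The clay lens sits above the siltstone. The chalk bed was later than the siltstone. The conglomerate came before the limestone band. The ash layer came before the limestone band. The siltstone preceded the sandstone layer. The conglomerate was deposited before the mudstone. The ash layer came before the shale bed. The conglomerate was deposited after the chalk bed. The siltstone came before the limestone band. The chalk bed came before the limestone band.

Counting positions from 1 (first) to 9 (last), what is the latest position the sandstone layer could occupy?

The sandstone layer must come before the clay lens and the mudstone — 2 layers forced after it.
Everything else can be placed before the sandstone layer in some valid order, so the sandstone layer can sit as late as position 9 − 2 = 7.

7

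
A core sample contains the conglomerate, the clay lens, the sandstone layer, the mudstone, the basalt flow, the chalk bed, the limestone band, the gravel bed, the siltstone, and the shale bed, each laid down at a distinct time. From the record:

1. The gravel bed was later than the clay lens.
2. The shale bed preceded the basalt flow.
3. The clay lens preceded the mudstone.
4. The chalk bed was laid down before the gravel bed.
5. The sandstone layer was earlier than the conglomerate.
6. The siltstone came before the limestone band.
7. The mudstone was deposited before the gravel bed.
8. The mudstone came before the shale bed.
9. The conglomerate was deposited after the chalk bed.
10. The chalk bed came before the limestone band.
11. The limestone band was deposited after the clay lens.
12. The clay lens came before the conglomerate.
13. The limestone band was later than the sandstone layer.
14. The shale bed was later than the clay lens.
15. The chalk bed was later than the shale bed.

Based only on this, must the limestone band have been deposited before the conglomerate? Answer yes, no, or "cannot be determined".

cannot be determined

No chain of stated constraints runs from the limestone band to the conglomerate, and none runs from the conglomerate to the limestone band either.
So the relative order of the limestone band and the conglomerate is not fixed by the given facts.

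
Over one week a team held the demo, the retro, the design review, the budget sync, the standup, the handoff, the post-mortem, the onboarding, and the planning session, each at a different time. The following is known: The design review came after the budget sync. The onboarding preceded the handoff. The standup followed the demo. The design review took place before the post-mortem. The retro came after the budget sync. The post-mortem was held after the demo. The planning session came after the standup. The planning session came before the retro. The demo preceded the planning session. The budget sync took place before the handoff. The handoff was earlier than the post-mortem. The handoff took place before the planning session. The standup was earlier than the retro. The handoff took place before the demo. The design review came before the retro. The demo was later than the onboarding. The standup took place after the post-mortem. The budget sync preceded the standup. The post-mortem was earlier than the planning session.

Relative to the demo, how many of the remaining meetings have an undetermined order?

Forced before the demo: the budget sync, the handoff, and the onboarding; forced after the demo: the planning session, the post-mortem, the retro, and the standup.
That leaves the design review with no forced order relative to the demo — 1.

1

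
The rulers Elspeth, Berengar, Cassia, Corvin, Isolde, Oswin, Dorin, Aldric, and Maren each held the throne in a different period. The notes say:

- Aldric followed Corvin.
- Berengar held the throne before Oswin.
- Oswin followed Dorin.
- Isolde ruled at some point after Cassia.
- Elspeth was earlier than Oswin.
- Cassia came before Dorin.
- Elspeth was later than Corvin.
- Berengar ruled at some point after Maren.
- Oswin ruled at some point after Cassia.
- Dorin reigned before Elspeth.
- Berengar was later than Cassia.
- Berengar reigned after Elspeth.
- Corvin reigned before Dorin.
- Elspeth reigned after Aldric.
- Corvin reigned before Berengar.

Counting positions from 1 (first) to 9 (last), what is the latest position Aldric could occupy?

Aldric must come before Berengar, Elspeth, and Oswin — 3 rulers forced after them.
Everything else can be placed before Aldric in some valid order, so Aldric can sit as late as position 9 − 3 = 6.

6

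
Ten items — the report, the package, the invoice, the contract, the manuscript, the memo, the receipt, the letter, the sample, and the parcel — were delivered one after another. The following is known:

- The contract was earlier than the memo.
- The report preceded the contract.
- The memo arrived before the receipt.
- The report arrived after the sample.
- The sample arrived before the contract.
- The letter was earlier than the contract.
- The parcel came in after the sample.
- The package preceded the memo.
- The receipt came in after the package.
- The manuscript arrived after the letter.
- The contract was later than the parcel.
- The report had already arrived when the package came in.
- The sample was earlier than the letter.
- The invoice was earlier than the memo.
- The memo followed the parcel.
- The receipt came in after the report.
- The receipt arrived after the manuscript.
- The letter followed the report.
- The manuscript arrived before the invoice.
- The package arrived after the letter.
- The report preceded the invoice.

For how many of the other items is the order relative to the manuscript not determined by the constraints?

Forced before the manuscript: the letter, the report, and the sample; forced after the manuscript: the invoice, the memo, and the receipt.
That leaves the contract, the package, and the parcel with no forced order relative to the manuscript — 3.

3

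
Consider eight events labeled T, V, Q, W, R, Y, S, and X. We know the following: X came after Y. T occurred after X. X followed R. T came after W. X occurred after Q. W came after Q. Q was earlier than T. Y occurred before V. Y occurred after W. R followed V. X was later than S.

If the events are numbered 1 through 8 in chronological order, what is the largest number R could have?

R must come before T and X — 2 events forced after it.
Everything else can be placed before R in some valid order, so R can sit as late as position 8 − 2 = 6.

6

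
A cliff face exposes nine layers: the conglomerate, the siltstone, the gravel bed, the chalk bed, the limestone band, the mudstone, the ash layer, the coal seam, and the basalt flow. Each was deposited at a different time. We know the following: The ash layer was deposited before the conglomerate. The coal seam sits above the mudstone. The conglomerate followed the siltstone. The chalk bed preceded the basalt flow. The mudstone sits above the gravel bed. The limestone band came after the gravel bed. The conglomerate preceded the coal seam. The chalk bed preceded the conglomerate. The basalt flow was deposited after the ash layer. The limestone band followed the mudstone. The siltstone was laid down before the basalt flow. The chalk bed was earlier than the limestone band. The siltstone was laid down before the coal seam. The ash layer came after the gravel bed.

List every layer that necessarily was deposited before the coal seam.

Directly stated before the coal seam: the conglomerate, the mudstone, and the siltstone.
The ash layer reaches the coal seam via the ash layer → the conglomerate → the coal seam.
The chalk bed reaches the coal seam via the chalk bed → the conglomerate → the coal seam.
The gravel bed reaches the coal seam via the gravel bed → the mudstone → the coal seam.
No chain forces the basalt flow (or any of the others) ahead of the coal seam.

the ash layer, the chalk bed, the conglomerate, the gravel bed, the mudstone, the siltstone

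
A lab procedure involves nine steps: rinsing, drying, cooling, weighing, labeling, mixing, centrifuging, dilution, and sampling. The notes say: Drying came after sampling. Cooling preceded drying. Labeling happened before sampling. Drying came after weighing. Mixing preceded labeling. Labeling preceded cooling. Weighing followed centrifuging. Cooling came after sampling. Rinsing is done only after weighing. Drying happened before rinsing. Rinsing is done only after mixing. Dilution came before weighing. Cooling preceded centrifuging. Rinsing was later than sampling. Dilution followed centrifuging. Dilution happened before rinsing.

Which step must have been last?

Every other step has a chain of constraints placing it before rinsing, so rinsing is last.

rinsing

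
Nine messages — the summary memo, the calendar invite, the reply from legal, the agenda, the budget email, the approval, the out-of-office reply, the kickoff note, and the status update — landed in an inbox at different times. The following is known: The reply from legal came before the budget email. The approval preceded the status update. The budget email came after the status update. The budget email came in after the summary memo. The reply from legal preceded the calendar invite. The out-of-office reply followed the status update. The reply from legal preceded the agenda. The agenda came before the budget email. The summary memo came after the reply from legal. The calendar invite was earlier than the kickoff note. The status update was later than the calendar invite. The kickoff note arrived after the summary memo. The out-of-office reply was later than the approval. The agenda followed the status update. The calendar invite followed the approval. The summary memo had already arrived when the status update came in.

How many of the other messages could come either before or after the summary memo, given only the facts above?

Forced before the summary memo: the reply from legal; forced after the summary memo: the agenda, the budget email, the kickoff note, the out-of-office reply, and the status update.
That leaves the approval and the calendar invite with no forced order relative to the summary memo — 2.

2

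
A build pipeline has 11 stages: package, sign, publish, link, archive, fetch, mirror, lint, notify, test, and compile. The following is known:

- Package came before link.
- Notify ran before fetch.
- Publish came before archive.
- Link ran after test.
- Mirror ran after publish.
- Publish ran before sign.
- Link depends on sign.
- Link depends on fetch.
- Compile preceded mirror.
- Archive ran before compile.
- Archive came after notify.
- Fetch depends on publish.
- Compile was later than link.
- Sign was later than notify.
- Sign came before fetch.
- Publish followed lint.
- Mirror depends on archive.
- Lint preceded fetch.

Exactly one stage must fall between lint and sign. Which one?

publish

Tracing the constraints gives lint → publish → sign, so publish sits after lint and before sign.
No other stage is forced both after lint and before sign.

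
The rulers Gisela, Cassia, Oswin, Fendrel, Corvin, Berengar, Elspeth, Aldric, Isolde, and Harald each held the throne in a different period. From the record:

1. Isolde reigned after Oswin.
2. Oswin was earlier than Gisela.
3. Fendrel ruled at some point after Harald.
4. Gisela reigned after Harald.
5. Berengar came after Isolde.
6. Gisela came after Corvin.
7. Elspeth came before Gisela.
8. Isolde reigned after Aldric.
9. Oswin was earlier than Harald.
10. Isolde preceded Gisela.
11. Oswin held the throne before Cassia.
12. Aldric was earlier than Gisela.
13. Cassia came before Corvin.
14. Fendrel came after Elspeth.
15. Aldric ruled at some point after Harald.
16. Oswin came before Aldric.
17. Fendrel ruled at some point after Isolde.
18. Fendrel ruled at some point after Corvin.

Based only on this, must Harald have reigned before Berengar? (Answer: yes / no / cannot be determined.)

Chain the constraints: Harald → Aldric → Isolde → Berengar. Each link is directly stated, so Harald comes before Berengar.

yes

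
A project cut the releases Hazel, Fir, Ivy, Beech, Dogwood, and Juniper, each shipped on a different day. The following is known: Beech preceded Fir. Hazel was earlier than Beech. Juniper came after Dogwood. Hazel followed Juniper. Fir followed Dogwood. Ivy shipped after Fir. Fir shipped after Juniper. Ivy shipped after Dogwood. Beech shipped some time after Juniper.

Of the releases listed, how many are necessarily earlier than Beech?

3

Directly stated before Beech: Hazel and Juniper.
Dogwood reaches Beech via Dogwood → Juniper → Beech.
That's Dogwood, Hazel, and Juniper — 3 in all.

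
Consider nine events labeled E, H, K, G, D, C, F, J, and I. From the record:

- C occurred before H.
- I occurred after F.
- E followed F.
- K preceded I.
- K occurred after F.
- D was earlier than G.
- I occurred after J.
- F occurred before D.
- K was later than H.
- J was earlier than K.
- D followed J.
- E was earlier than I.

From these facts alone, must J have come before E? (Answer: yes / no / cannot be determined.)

No chain of stated constraints runs from J to E, and none runs from E to J either.
So the relative order of J and E is not fixed by the given facts.

cannot be determined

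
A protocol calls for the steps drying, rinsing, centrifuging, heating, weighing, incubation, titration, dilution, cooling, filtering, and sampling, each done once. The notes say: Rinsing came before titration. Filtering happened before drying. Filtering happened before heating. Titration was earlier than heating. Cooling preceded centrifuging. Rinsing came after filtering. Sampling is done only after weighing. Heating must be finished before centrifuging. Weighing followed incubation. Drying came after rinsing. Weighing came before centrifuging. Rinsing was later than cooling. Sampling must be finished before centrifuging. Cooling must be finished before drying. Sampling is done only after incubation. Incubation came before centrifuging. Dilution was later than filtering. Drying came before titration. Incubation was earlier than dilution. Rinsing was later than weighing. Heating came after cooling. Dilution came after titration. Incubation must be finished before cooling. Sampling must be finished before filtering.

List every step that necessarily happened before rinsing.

cooling, filtering, incubation, sampling, weighing

Directly stated before rinsing: cooling, filtering, and weighing.
Incubation reaches rinsing via incubation → cooling → rinsing.
Sampling reaches rinsing via sampling → filtering → rinsing.
No chain forces heating (or any of the others) ahead of rinsing.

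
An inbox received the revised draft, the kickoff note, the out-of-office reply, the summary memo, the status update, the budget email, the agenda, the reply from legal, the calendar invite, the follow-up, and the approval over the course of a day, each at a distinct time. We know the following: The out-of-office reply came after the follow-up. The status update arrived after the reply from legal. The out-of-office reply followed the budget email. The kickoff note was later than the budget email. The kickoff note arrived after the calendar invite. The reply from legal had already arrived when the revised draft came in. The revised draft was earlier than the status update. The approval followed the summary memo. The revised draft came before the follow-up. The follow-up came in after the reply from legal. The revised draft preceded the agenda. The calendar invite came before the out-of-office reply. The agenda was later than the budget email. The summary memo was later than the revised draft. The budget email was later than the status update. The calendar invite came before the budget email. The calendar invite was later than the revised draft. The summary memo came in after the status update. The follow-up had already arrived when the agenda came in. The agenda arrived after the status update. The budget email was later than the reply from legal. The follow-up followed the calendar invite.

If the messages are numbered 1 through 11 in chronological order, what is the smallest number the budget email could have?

The calendar invite, the reply from legal, the revised draft, and the status update must all come before the budget email — 4 forced predecessors.
Nothing else is forced ahead of the budget email, so its earliest slot is position 4 + 1 = 5.

5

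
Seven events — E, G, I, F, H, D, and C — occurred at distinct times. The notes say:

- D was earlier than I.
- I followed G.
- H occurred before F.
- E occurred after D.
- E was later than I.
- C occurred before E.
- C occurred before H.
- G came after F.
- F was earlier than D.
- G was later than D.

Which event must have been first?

C has a chain of constraints placing it before every other event, so C must be first.

C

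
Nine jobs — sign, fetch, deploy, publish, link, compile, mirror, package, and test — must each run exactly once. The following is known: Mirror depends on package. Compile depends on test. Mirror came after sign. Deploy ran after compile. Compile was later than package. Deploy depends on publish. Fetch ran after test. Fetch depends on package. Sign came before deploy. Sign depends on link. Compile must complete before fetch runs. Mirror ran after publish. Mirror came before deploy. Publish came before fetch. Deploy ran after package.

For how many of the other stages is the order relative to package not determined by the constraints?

Forced after package: compile, deploy, fetch, and mirror.
That leaves link, publish, sign, and test with no forced order relative to package — 4.

4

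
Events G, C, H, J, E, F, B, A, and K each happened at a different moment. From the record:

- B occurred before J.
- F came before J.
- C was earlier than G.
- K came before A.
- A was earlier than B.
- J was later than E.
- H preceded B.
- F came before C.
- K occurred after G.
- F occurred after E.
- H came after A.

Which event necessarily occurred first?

E has a chain of constraints placing it before every other event, so E must be first.

E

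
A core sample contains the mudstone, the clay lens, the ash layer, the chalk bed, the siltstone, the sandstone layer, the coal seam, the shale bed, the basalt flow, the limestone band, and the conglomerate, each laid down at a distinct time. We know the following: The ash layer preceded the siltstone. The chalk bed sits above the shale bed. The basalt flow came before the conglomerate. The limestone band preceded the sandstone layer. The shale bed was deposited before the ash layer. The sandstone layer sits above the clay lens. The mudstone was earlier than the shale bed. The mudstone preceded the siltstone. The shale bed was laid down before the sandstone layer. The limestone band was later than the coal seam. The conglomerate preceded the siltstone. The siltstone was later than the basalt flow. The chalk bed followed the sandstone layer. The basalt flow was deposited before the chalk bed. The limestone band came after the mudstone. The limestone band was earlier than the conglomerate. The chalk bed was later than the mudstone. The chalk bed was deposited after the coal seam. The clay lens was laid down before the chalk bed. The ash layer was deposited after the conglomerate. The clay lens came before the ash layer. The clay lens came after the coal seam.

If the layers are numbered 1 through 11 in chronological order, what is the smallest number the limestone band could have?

3

The coal seam and the mudstone must both come before the limestone band — 2 forced predecessors.
Nothing else is forced ahead of the limestone band, so its earliest slot is position 2 + 1 = 3.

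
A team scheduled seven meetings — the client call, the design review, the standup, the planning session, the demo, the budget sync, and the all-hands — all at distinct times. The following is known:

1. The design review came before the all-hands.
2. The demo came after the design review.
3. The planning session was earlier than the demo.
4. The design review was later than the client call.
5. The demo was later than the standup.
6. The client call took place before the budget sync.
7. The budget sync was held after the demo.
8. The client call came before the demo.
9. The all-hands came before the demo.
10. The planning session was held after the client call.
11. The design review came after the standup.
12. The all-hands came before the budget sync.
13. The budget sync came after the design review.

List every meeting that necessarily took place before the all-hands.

the client call, the design review, the standup

Directly stated before the all-hands: the design review.
The client call reaches the all-hands via the client call → the design review → the all-hands.
The standup reaches the all-hands via the standup → the design review → the all-hands.
No chain forces the demo (or any of the others) ahead of the all-hands.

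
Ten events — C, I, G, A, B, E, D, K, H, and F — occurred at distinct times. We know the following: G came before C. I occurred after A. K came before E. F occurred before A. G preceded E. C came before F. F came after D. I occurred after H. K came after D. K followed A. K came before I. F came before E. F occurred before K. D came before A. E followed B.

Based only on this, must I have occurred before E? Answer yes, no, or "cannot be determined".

cannot be determined

No chain of stated constraints runs from I to E, and none runs from E to I either.
So the relative order of I and E is not fixed by the given facts.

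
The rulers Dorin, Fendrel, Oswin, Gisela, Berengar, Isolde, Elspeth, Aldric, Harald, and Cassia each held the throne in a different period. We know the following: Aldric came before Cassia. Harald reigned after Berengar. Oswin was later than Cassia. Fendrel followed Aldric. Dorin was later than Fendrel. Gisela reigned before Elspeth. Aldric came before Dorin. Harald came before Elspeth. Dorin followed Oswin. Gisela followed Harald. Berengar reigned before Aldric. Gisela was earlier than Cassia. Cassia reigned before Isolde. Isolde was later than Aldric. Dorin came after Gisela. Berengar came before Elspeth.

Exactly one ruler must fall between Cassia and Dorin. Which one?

Oswin

Tracing the constraints gives Cassia → Oswin → Dorin, so Oswin sits after Cassia and before Dorin.
No other ruler is forced both after Cassia and before Dorin.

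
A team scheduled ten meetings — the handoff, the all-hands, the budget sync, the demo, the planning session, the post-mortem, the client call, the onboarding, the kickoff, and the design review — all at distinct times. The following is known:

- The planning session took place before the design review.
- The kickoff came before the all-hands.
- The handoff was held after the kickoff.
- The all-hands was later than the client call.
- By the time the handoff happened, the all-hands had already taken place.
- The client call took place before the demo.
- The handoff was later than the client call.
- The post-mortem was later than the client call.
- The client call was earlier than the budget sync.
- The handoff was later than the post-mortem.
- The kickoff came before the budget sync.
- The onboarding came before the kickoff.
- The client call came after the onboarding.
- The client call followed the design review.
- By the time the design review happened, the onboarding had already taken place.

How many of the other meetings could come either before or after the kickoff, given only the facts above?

Forced before the kickoff: the onboarding; forced after the kickoff: the all-hands, the budget sync, and the handoff.
That leaves the client call, the demo, the design review, the planning session, and the post-mortem with no forced order relative to the kickoff — 5.

5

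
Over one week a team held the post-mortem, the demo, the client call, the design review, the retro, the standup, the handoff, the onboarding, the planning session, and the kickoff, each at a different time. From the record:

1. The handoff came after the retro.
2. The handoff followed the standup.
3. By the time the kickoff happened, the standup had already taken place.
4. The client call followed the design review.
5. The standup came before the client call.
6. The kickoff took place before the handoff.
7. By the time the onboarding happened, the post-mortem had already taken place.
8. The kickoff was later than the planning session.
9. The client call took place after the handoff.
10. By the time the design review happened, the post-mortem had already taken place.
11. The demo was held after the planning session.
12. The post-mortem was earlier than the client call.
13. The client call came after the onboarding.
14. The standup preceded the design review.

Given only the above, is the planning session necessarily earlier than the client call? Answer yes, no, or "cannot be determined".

Chain the constraints: the planning session → the kickoff → the handoff → the client call. Each link is directly stated, so the planning session comes before the client call.

yes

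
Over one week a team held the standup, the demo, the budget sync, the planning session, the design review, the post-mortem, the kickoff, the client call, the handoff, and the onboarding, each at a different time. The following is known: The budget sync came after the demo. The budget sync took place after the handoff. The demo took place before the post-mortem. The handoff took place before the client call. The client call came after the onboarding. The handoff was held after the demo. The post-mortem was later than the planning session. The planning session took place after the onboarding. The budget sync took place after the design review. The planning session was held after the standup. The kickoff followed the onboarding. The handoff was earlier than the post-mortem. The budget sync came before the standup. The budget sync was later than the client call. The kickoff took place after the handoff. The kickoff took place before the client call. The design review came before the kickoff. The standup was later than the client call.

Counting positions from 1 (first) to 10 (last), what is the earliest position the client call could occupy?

6

The demo, the design review, the handoff, the kickoff, and the onboarding must all come before the client call — 5 forced predecessors.
Nothing else is forced ahead of the client call, so its earliest slot is position 5 + 1 = 6.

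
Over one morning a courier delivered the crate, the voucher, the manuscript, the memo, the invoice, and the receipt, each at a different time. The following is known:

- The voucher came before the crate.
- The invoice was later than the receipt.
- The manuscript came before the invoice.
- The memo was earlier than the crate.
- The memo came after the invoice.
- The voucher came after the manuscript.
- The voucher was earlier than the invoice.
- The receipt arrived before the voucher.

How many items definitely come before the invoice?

3

Directly stated before the invoice: the manuscript, the receipt, and the voucher.
That's the manuscript, the receipt, and the voucher — 3 in all.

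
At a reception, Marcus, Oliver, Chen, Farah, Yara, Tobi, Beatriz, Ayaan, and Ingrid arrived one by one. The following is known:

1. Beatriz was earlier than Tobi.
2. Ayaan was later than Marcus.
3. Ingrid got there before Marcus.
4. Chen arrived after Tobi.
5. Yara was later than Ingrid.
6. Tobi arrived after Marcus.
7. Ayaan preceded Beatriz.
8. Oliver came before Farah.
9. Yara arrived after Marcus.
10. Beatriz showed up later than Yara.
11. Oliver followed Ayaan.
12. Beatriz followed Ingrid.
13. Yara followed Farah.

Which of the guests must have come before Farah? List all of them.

Ayaan, Ingrid, Marcus, Oliver

Directly stated before Farah: Oliver.
Ayaan reaches Farah via Ayaan → Oliver → Farah.
Ingrid reaches Farah via Ingrid → Marcus → Ayaan → Oliver → Farah.
Marcus reaches Farah via Marcus → Ayaan → Oliver → Farah.
No chain forces Chen (or any of the others) ahead of Farah.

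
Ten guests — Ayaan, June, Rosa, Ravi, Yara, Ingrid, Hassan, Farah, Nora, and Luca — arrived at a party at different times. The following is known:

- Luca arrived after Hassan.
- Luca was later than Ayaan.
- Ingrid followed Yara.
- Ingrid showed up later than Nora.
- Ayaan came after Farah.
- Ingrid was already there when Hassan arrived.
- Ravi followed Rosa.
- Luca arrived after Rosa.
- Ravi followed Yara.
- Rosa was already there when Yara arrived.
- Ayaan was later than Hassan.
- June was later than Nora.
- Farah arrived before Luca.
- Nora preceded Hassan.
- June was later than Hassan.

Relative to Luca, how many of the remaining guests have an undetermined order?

Forced before Luca: Ayaan, Farah, Hassan, Ingrid, Nora, Rosa, and Yara.
That leaves June and Ravi with no forced order relative to Luca — 2.

2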